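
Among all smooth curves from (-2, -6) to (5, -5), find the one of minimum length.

Arc-length functional: J[y] = ∫ sqrt(1 + (y')^2) dx.
Lagrangian L = sqrt(1 + (y')^2) has no explicit y dependence, so ∂L/∂y = 0 and the Euler-Lagrange equation gives
    d/dx( y' / sqrt(1 + (y')^2) ) = 0  ⇒  y' / sqrt(1 + (y')^2) = const.
Hence y' is constant, so y(x) is affine.
Fitting the endpoints (-2, -6) and (5, -5):
    slope m = ((-5) − (-6)) / (5 − (-2)) = 1/7,
    intercept c = (-6) − m·(-2) = -40/7.
Extremal: y(x) = (1/7) x - 40/7.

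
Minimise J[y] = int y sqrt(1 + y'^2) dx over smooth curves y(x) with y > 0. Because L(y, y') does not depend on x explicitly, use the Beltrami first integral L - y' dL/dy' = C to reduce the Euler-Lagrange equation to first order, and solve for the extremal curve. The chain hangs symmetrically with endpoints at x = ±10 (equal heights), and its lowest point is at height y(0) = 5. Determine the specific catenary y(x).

The Lagrangian L(y, y') = y sqrt(1 + y'^2) has no explicit x dependence, so the Beltrami identity applies:
    L − y' ∂L/∂y' = C.
Compute ∂L/∂y' = y · y' / sqrt(1 + y'^2). Then
    L − y' ∂L/∂y'
    = y sqrt(1 + y'^2) − y · y'^2 / sqrt(1 + y'^2)
    = y (1 + y'^2 − y'^2) / sqrt(1 + y'^2)
    = y / sqrt(1 + y'^2) = C.
Squaring gives y^2 = C^2 (1 + y'^2), i.e.
    y'^2 = y^2 / C^2 − 1.
Separating variables,
    dy / sqrt(y^2 − C^2) = dx / C,
and integrating gives arccosh(y / C) = (x − a)/C, so
    y(x) = C cosh((x − a)/C),
the catenary. The constants C and a are fixed by the two endpoint conditions (and, for the hanging-chain problem, the length constraint selects C).
Now fit the given data. The endpoints x = ±10 are symmetric at equal height, so the catenary is even about its minimum: a = 0 and y(x) = C cosh(x/C). The lowest point is y(0) = C cosh(0) = C, and we are told y(0) = 5, so C = 5. Therefore
    y(x) = 5 cosh(x/5),
and at the endpoints
    y(±10) = 5 cosh(10/5).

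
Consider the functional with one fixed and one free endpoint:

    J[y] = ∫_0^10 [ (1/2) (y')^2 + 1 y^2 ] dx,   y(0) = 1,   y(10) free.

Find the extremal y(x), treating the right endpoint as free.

The Lagrangian L = (1/2) (y')^2 + 1 y^2 gives
    ∂L/∂y = 2 y,   ∂L/∂y' = y'.
Euler-Lagrange: y'' − 2 y = 0.
With k = sqrt(2), the general solution is
    y(x) = A cosh(sqrt(2) x) + B sinh(sqrt(2) x).
Fixed left endpoint y(0) = 1 ⇒ A = 1.
The right endpoint x = 10 is free, so the natural (transversality) condition is ∂L/∂y' |_{x=10} = 0, i.e. y'(10) = 0.
Compute y'(x) = A k sinh(k x) + B k cosh(k x), so
    y'(10) = A k sinh(k·10) + B k cosh(k·10) = 0
    ⇒ B = −A tanh(k·10) = − tanh(sqrt(2)·10).
Therefore the extremal is
    y(x) = cosh(sqrt(2) x) − tanh(sqrt(2)·10) sinh(sqrt(2) x).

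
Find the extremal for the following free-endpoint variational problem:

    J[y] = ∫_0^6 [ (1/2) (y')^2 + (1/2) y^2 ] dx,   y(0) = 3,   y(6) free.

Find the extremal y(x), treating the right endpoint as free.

The Lagrangian L = (1/2) (y')^2 + (1/2) y^2 gives
    ∂L/∂y = 1 y,   ∂L/∂y' = y'.
Euler-Lagrange: y'' − y = 0.
With k = 1, the general solution is
    y(x) = A cosh(x) + B sinh(x).
Fixed left endpoint y(0) = 3 ⇒ A = 3.
The right endpoint x = 6 is free, so the natural (transversality) condition is ∂L/∂y' |_{x=6} = 0, i.e. y'(6) = 0.
Compute y'(x) = A k sinh(k x) + B k cosh(k x), so
    y'(6) = A k sinh(k·6) + B k cosh(k·6) = 0
    ⇒ B = −A tanh(k·6) = − 3 tanh(1·6).
Therefore the extremal is
    y(x) = 3 cosh(1 x) − 3 tanh(1·6) sinh(1 x).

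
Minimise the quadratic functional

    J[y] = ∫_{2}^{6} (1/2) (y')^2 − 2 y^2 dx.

The Lagrangian is L = (1/2) (y')^2 − 2 y^2.
Compute ∂L/∂y = -4y, ∂L/∂y' = y'.
The Euler-Lagrange equation d/dx(∂L/∂y') − ∂L/∂y = 0 reduces to
    y'' + 4 y = 0.
Its general solution is
    y(x) = A sin(2x) + B cos(2x),
with A, B fixed by the endpoint conditions.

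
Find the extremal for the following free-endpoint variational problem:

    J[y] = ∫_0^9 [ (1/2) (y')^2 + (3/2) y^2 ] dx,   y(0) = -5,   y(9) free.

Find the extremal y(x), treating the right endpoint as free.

The Lagrangian L = (1/2) (y')^2 + (3/2) y^2 gives
    ∂L/∂y = 3 y,   ∂L/∂y' = y'.
Euler-Lagrange: y'' − 3 y = 0.
With k = sqrt(3), the general solution is
    y(x) = A cosh(sqrt(3) x) + B sinh(sqrt(3) x).
Fixed left endpoint y(0) = -5 ⇒ A = -5.
The right endpoint x = 9 is free, so the natural (transversality) condition is ∂L/∂y' |_{x=9} = 0, i.e. y'(9) = 0.
Compute y'(x) = A k sinh(k x) + B k cosh(k x), so
    y'(9) = A k sinh(k·9) + B k cosh(k·9) = 0
    ⇒ B = −A tanh(k·9) = 5 tanh(sqrt(3)·9).
Therefore the extremal is
    y(x) = −5 cosh(sqrt(3) x) + 5 tanh(sqrt(3)·9) sinh(sqrt(3) x).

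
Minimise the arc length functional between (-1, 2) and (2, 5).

Arc-length functional: J[y] = ∫ sqrt(1 + (y')^2) dx.
Lagrangian L = sqrt(1 + (y')^2) has no explicit y dependence, so ∂L/∂y = 0 and the Euler-Lagrange equation gives
    d/dx( y' / sqrt(1 + (y')^2) ) = 0  ⇒  y' / sqrt(1 + (y')^2) = const.
Hence y' is constant, so y(x) is affine.
Fitting the endpoints (-1, 2) and (2, 5):
    slope m = (5 − 2) / (2 − (-1)) = 1,
    intercept c = 2 − m·(-1) = 3.
Extremal: y(x) = x + 3.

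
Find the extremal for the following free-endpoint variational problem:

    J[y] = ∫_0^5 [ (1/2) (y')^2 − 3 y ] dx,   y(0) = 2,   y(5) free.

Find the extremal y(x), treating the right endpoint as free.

The Lagrangian L = (1/2) (y')^2 − 3 y gives
    ∂L/∂y = −3,   ∂L/∂y' = y'.
Euler-Lagrange: d/dx(y') − (−3) = 0, i.e. y'' + 3 = 0, so
    y(x) = −(3/2) x^2 + C1 x + C2.
Fixed left endpoint y(0) = 2 ⇒ C2 = 2.
The right endpoint x = 5 is free, so the natural (transversality) condition is ∂L/∂y' |_{x=5} = 0, i.e. y'(5) = 0.
Compute y'(x) = −3 x + C1, so y'(5) = −15 + C1 = 0 ⇒ C1 = 15.
Therefore the extremal is
    y(x) = −(3/2) x^2 + 15 x + 2.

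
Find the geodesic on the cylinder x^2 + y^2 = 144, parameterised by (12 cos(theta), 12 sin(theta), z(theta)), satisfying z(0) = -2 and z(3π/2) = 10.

Parameterise the cylinder of radius R = 12 as
    r(θ) = (12 cos θ, 12 sin θ, z(θ)).
The arc-length element is
    ds = sqrt(144 + (dz/dθ)^2) dθ,
so the Lagrangian is L = sqrt(144 + z'^2).
L depends on z' only, not on z or θ, so ∂L/∂z = 0 and
    ∂L/∂z' = z' / sqrt(144 + z'^2).
The Euler-Lagrange equation gives
    d/dθ( z' / sqrt(144 + z'^2) ) = 0,
so z' is constant. Integrating once:
    z(θ) = a θ + b,
a helix on the cylinder (a straight line when the cylinder is unrolled). The constants a, b are determined by the endpoint conditions.
With endpoint conditions z(0) = -2 and z(3π/2) = 10: from z(0) = b we get b = -2, and a·3π/2 + -2 = 10 gives a = 8/π, so
    z(θ) = (8/π) θ − 2.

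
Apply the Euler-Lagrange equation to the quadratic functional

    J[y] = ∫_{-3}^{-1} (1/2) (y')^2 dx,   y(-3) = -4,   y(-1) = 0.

The Lagrangian is L = (1/2) (y')^2.
Compute ∂L/∂y = 0, ∂L/∂y' = y'.
The Euler-Lagrange equation d/dx(∂L/∂y') − ∂L/∂y = 0 reduces to
    y'' = 0.
Its general solution is
    y(x) = A x + B,
with A, B fixed by the endpoint conditions.
Applying the endpoint conditions y(-3) = -4 and y(-1) = 0: solve A·-3 + B = -4 and A·-1 + B = 0. Subtracting gives A(-1 − -3) = 0 − -4, so A = 2, and B = -4 − A·-3 = 2. Therefore
    y(x) = 2 x + 2.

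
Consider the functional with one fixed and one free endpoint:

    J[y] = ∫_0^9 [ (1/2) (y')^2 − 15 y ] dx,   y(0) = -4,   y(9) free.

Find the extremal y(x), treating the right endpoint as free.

The Lagrangian L = (1/2) (y')^2 − 15 y gives
    ∂L/∂y = −15,   ∂L/∂y' = y'.
Euler-Lagrange: d/dx(y') − (−15) = 0, i.e. y'' + 15 = 0, so
    y(x) = −(15/2) x^2 + C1 x + C2.
Fixed left endpoint y(0) = -4 ⇒ C2 = -4.
The right endpoint x = 9 is free, so the natural (transversality) condition is ∂L/∂y' |_{x=9} = 0, i.e. y'(9) = 0.
Compute y'(x) = −15 x + C1, so y'(9) = −135 + C1 = 0 ⇒ C1 = 135.
Therefore the extremal is
    y(x) = −(15/2) x^2 + 135 x − 4.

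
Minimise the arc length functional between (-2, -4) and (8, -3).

Arc-length functional: J[y] = ∫ sqrt(1 + (y')^2) dx.
Lagrangian L = sqrt(1 + (y')^2) has no explicit y dependence, so ∂L/∂y = 0 and the Euler-Lagrange equation gives
    d/dx( y' / sqrt(1 + (y')^2) ) = 0  ⇒  y' / sqrt(1 + (y')^2) = const.
Hence y' is constant, so y(x) is affine.
Fitting the endpoints (-2, -4) and (8, -3):
    slope m = ((-3) − (-4)) / (8 − (-2)) = 1/10,
    intercept c = (-4) − m·(-2) = -19/5.
Extremal: y(x) = (1/10) x - 19/5.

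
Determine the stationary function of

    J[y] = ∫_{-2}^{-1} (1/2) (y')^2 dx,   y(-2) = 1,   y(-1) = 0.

The Lagrangian is L = (1/2) (y')^2.
Compute ∂L/∂y = 0, ∂L/∂y' = y'.
The Euler-Lagrange equation d/dx(∂L/∂y') − ∂L/∂y = 0 reduces to
    y'' = 0.
Its general solution is
    y(x) = A x + B,
with A, B fixed by the endpoint conditions.
Applying the endpoint conditions y(-2) = 1 and y(-1) = 0: solve A·-2 + B = 1 and A·-1 + B = 0. Subtracting gives A(-1 − -2) = 0 − 1, so A = -1, and B = 1 − A·-2 = -1. Therefore
    y(x) = -x - 1.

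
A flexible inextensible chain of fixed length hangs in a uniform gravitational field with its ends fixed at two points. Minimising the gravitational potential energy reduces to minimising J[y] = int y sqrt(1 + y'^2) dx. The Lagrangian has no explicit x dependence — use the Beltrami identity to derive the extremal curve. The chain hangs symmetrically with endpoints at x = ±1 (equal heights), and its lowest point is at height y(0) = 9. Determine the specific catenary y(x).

The Lagrangian L(y, y') = y sqrt(1 + y'^2) has no explicit x dependence, so the Beltrami identity applies:
    L − y' ∂L/∂y' = C.
Compute ∂L/∂y' = y · y' / sqrt(1 + y'^2). Then
    L − y' ∂L/∂y'
    = y sqrt(1 + y'^2) − y · y'^2 / sqrt(1 + y'^2)
    = y (1 + y'^2 − y'^2) / sqrt(1 + y'^2)
    = y / sqrt(1 + y'^2) = C.
Squaring gives y^2 = C^2 (1 + y'^2), i.e.
    y'^2 = y^2 / C^2 − 1.
Separating variables,
    dy / sqrt(y^2 − C^2) = dx / C,
and integrating gives arccosh(y / C) = (x − a)/C, so
    y(x) = C cosh((x − a)/C),
the catenary. The constants C and a are fixed by the two endpoint conditions (and, for the hanging-chain problem, the length constraint selects C).
Now fit the given data. The endpoints x = ±1 are symmetric at equal height, so the catenary is even about its minimum: a = 0 and y(x) = C cosh(x/C). The lowest point is y(0) = C cosh(0) = C, and we are told y(0) = 9, so C = 9. Therefore
    y(x) = 9 cosh(x/9),
and at the endpoints
    y(±1) = 9 cosh(1/9).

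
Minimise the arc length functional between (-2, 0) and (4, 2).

Arc-length functional: J[y] = ∫ sqrt(1 + (y')^2) dx.
Lagrangian L = sqrt(1 + (y')^2) has no explicit y dependence, so ∂L/∂y = 0 and the Euler-Lagrange equation gives
    d/dx( y' / sqrt(1 + (y')^2) ) = 0  ⇒  y' / sqrt(1 + (y')^2) = const.
Hence y' is constant, so y(x) is affine.
Fitting the endpoints (-2, 0) and (4, 2):
    slope m = (2 − 0) / (4 − (-2)) = 1/3,
    intercept c = 0 − m·(-2) = 2/3.
Extremal: y(x) = (1/3) x + 2/3.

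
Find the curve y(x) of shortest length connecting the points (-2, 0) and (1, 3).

Arc-length functional: J[y] = ∫ sqrt(1 + (y')^2) dx.
Lagrangian L = sqrt(1 + (y')^2) has no explicit y dependence, so ∂L/∂y = 0 and the Euler-Lagrange equation gives
    d/dx( y' / sqrt(1 + (y')^2) ) = 0  ⇒  y' / sqrt(1 + (y')^2) = const.
Hence y' is constant, so y(x) is affine.
Fitting the endpoints (-2, 0) and (1, 3):
    slope m = (3 − 0) / (1 − (-2)) = 1,
    intercept c = 0 − m·(-2) = 2.
Extremal: y(x) = x + 2.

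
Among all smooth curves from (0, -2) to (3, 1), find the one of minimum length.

Arc-length functional: J[y] = ∫ sqrt(1 + (y')^2) dx.
Lagrangian L = sqrt(1 + (y')^2) has no explicit y dependence, so ∂L/∂y = 0 and the Euler-Lagrange equation gives
    d/dx( y' / sqrt(1 + (y')^2) ) = 0  ⇒  y' / sqrt(1 + (y')^2) = const.
Hence y' is constant, so y(x) is affine.
Fitting the endpoints (0, -2) and (3, 1):
    slope m = (1 − (-2)) / (3 − 0) = 1,
    intercept c = (-2) − m·0 = -2.
Extremal: y(x) = x - 2.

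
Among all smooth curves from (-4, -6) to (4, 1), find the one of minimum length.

Arc-length functional: J[y] = ∫ sqrt(1 + (y')^2) dx.
Lagrangian L = sqrt(1 + (y')^2) has no explicit y dependence, so ∂L/∂y = 0 and the Euler-Lagrange equation gives
    d/dx( y' / sqrt(1 + (y')^2) ) = 0  ⇒  y' / sqrt(1 + (y')^2) = const.
Hence y' is constant, so y(x) is affine.
Fitting the endpoints (-4, -6) and (4, 1):
    slope m = (1 − (-6)) / (4 − (-4)) = 7/8,
    intercept c = (-6) − m·(-4) = -5/2.
Extremal: y(x) = (7/8) x - 5/2.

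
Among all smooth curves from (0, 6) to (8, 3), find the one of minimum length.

Arc-length functional: J[y] = ∫ sqrt(1 + (y')^2) dx.
Lagrangian L = sqrt(1 + (y')^2) has no explicit y dependence, so ∂L/∂y = 0 and the Euler-Lagrange equation gives
    d/dx( y' / sqrt(1 + (y')^2) ) = 0  ⇒  y' / sqrt(1 + (y')^2) = const.
Hence y' is constant, so y(x) is affine.
Fitting the endpoints (0, 6) and (8, 3):
    slope m = (3 − 6) / (8 − 0) = -3/8,
    intercept c = 6 − m·0 = 6.
Extremal: y(x) = (-3/8) x + 6.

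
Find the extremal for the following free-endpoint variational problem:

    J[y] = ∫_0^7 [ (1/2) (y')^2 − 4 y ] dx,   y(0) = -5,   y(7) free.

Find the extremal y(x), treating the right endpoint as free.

The Lagrangian L = (1/2) (y')^2 − 4 y gives
    ∂L/∂y = −4,   ∂L/∂y' = y'.
Euler-Lagrange: d/dx(y') − (−4) = 0, i.e. y'' + 4 = 0, so
    y(x) = −(4/2) x^2 + C1 x + C2.
Fixed left endpoint y(0) = -5 ⇒ C2 = -5.
The right endpoint x = 7 is free, so the natural (transversality) condition is ∂L/∂y' |_{x=7} = 0, i.e. y'(7) = 0.
Compute y'(x) = −4 x + C1, so y'(7) = −28 + C1 = 0 ⇒ C1 = 28.
Therefore the extremal is
    y(x) = −2 x^2 + 28 x − 5.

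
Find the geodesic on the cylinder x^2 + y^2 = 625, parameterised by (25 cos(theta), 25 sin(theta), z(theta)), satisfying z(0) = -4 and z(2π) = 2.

Parameterise the cylinder of radius R = 25 as
    r(θ) = (25 cos θ, 25 sin θ, z(θ)).
The arc-length element is
    ds = sqrt(625 + (dz/dθ)^2) dθ,
so the Lagrangian is L = sqrt(625 + z'^2).
L depends on z' only, not on z or θ, so ∂L/∂z = 0 and
    ∂L/∂z' = z' / sqrt(625 + z'^2).
The Euler-Lagrange equation gives
    d/dθ( z' / sqrt(625 + z'^2) ) = 0,
so z' is constant. Integrating once:
    z(θ) = a θ + b,
a helix on the cylinder (a straight line when the cylinder is unrolled). The constants a, b are determined by the endpoint conditions.
With endpoint conditions z(0) = -4 and z(2π) = 2: from z(0) = b we get b = -4, and a·2π + -4 = 2 gives a = 3/π, so
    z(θ) = (3/π) θ − 4.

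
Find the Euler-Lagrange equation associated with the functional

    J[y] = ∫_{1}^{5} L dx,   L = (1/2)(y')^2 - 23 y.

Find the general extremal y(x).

The Lagrangian is L = (1/2)(y')^2 - 23 y.
∂L/∂y = -23.
∂L/∂y' = y'.
The Euler-Lagrange equation d/dx(∂L/∂y') − ∂L/∂y = 0 becomes:
    y'' + 23 = 0
General solution: y(x) = -(23/2) x^2 + A x + B, where A and B are arbitrary constants fixed by the endpoint conditions.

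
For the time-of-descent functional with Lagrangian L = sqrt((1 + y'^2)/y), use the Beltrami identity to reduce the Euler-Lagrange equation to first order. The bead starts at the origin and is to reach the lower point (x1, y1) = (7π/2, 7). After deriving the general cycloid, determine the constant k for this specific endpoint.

The Lagrangian L = sqrt((1 + y'^2) / y) has no explicit x dependence, so the Beltrami identity applies:
    L − y' ∂L/∂y' = C.
Compute ∂L/∂y' = y' / sqrt(y (1 + y'^2)).
Substitute:
    sqrt((1 + y'^2)/y) − y'·y' / sqrt(y (1 + y'^2))
    = (1 + y'^2) / sqrt(y (1 + y'^2)) − y'^2 / sqrt(y (1 + y'^2))
    = 1 / sqrt(y (1 + y'^2)) = C.
Squaring and rearranging gives the first integral
    y (1 + y'^2) = 1/C^2 =: k   (constant).
Solving this first-order ODE by the substitution
    y = (k/2)(1 − cos θ)
yields the cycloid parameterisation
    x(θ) = (k/2)(θ − sin θ),   y(θ) = (k/2)(1 − cos θ).
The constant k is fixed by the endpoint condition.
Now fit the given lower endpoint (x1, y1) = (7π/2, 7). At the bottom of the first arch (θ = π), the parametric equations give
    y(π) = (k/2)(1 − cos π) = k,
    x(π) = (k/2)(π − sin π) = kπ/2.
Matching y(π) = 7 gives k = 7, consistent with x(π) = 7π/2. Therefore the specific cycloid is
    x(θ) = (7/2)(θ − sin θ),   y(θ) = (7/2)(1 − cos θ).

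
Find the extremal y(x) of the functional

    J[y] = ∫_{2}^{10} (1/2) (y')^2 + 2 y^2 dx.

The Lagrangian is L = (1/2) (y')^2 + 2 y^2.
Compute ∂L/∂y = 4y, ∂L/∂y' = y'.
The Euler-Lagrange equation d/dx(∂L/∂y') − ∂L/∂y = 0 reduces to
    y'' − 4 y = 0.
Its general solution is
    y(x) = A e^(2x) + B e^(−2x),
with A, B fixed by the endpoint conditions.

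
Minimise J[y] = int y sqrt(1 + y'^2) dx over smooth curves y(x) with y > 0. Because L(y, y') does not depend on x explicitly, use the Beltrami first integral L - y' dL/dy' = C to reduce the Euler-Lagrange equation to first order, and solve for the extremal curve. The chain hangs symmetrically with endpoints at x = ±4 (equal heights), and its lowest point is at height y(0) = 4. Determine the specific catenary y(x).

The Lagrangian L(y, y') = y sqrt(1 + y'^2) has no explicit x dependence, so the Beltrami identity applies:
    L − y' ∂L/∂y' = C.
Compute ∂L/∂y' = y · y' / sqrt(1 + y'^2). Then
    L − y' ∂L/∂y'
    = y sqrt(1 + y'^2) − y · y'^2 / sqrt(1 + y'^2)
    = y (1 + y'^2 − y'^2) / sqrt(1 + y'^2)
    = y / sqrt(1 + y'^2) = C.
Squaring gives y^2 = C^2 (1 + y'^2), i.e.
    y'^2 = y^2 / C^2 − 1.
Separating variables,
    dy / sqrt(y^2 − C^2) = dx / C,
and integrating gives arccosh(y / C) = (x − a)/C, so
    y(x) = C cosh((x − a)/C),
the catenary. The constants C and a are fixed by the two endpoint conditions (and, for the hanging-chain problem, the length constraint selects C).
Now fit the given data. The endpoints x = ±4 are symmetric at equal height, so the catenary is even about its minimum: a = 0 and y(x) = C cosh(x/C). The lowest point is y(0) = C cosh(0) = C, and we are told y(0) = 4, so C = 4. Therefore
    y(x) = 4 cosh(x/4),
and at the endpoints
    y(±4) = 4 cosh(4/4).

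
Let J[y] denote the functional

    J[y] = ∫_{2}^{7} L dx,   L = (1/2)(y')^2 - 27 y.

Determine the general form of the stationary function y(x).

The Lagrangian is L = (1/2)(y')^2 - 27 y.
∂L/∂y = -27.
∂L/∂y' = y'.
The Euler-Lagrange equation d/dx(∂L/∂y') − ∂L/∂y = 0 becomes:
    y'' + 27 = 0
General solution: y(x) = -(27/2) x^2 + A x + B, where A and B are arbitrary constants fixed by the endpoint conditions.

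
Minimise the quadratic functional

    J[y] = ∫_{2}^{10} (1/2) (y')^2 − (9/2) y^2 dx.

The Lagrangian is L = (1/2) (y')^2 − (9/2) y^2.
Compute ∂L/∂y = -9y, ∂L/∂y' = y'.
The Euler-Lagrange equation d/dx(∂L/∂y') − ∂L/∂y = 0 reduces to
    y'' + 9 y = 0.
Its general solution is
    y(x) = A sin(3x) + B cos(3x),
with A, B fixed by the endpoint conditions.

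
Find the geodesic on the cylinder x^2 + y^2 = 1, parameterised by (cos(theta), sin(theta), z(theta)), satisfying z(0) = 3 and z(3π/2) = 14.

Parameterise the cylinder of radius R = 1 as
    r(θ) = (cos θ, sin θ, z(θ)).
The arc-length element is
    ds = sqrt(1 + (dz/dθ)^2) dθ,
so the Lagrangian is L = sqrt(1 + z'^2).
L depends on z' only, not on z or θ, so ∂L/∂z = 0 and
    ∂L/∂z' = z' / sqrt(1 + z'^2).
The Euler-Lagrange equation gives
    d/dθ( z' / sqrt(1 + z'^2) ) = 0,
so z' is constant. Integrating once:
    z(θ) = a θ + b,
a helix on the cylinder (a straight line when the cylinder is unrolled). The constants a, b are determined by the endpoint conditions.
With endpoint conditions z(0) = 3 and z(3π/2) = 14: from z(0) = b we get b = 3, and a·3π/2 + 3 = 14 gives a = 22/(3π), so
    z(θ) = (22/(3π)) θ + 3.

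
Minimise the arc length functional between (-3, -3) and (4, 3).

Arc-length functional: J[y] = ∫ sqrt(1 + (y')^2) dx.
Lagrangian L = sqrt(1 + (y')^2) has no explicit y dependence, so ∂L/∂y = 0 and the Euler-Lagrange equation gives
    d/dx( y' / sqrt(1 + (y')^2) ) = 0  ⇒  y' / sqrt(1 + (y')^2) = const.
Hence y' is constant, so y(x) is affine.
Fitting the endpoints (-3, -3) and (4, 3):
    slope m = (3 − (-3)) / (4 − (-3)) = 6/7,
    intercept c = (-3) − m·(-3) = -3/7.
Extremal: y(x) = (6/7) x - 3/7.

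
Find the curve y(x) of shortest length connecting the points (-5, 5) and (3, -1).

Arc-length functional: J[y] = ∫ sqrt(1 + (y')^2) dx.
Lagrangian L = sqrt(1 + (y')^2) has no explicit y dependence, so ∂L/∂y = 0 and the Euler-Lagrange equation gives
    d/dx( y' / sqrt(1 + (y')^2) ) = 0  ⇒  y' / sqrt(1 + (y')^2) = const.
Hence y' is constant, so y(x) is affine.
Fitting the endpoints (-5, 5) and (3, -1):
    slope m = ((-1) − 5) / (3 − (-5)) = -3/4,
    intercept c = 5 − m·(-5) = 5/4.
Extremal: y(x) = (-3/4) x + 5/4.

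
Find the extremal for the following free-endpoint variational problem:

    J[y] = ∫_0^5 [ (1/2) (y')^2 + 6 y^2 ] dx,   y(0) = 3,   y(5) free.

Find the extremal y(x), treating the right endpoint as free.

The Lagrangian L = (1/2) (y')^2 + 6 y^2 gives
    ∂L/∂y = 12 y,   ∂L/∂y' = y'.
Euler-Lagrange: y'' − 12 y = 0.
With k = sqrt(12), the general solution is
    y(x) = A cosh(sqrt(12) x) + B sinh(sqrt(12) x).
Fixed left endpoint y(0) = 3 ⇒ A = 3.
The right endpoint x = 5 is free, so the natural (transversality) condition is ∂L/∂y' |_{x=5} = 0, i.e. y'(5) = 0.
Compute y'(x) = A k sinh(k x) + B k cosh(k x), so
    y'(5) = A k sinh(k·5) + B k cosh(k·5) = 0
    ⇒ B = −A tanh(k·5) = − 3 tanh(sqrt(12)·5).
Therefore the extremal is
    y(x) = 3 cosh(sqrt(12) x) − 3 tanh(sqrt(12)·5) sinh(sqrt(12) x).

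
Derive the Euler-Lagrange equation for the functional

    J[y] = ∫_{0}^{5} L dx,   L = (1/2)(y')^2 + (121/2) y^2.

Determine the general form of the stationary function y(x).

The Lagrangian is L = (1/2)(y')^2 + (121/2) y^2.
∂L/∂y = 121y.
∂L/∂y' = y'.
The Euler-Lagrange equation d/dx(∂L/∂y') − ∂L/∂y = 0 becomes:
    y'' - 121 y = 0
General solution: y(x) = A e^(11x) + B e^(-11x), where A and B are arbitrary constants fixed by the endpoint conditions.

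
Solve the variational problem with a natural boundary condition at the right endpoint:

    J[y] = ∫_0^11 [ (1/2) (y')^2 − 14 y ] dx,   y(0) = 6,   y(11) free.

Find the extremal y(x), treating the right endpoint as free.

The Lagrangian L = (1/2) (y')^2 − 14 y gives
    ∂L/∂y = −14,   ∂L/∂y' = y'.
Euler-Lagrange: d/dx(y') − (−14) = 0, i.e. y'' + 14 = 0, so
    y(x) = −(14/2) x^2 + C1 x + C2.
Fixed left endpoint y(0) = 6 ⇒ C2 = 6.
The right endpoint x = 11 is free, so the natural (transversality) condition is ∂L/∂y' |_{x=11} = 0, i.e. y'(11) = 0.
Compute y'(x) = −14 x + C1, so y'(11) = −154 + C1 = 0 ⇒ C1 = 154.
Therefore the extremal is
    y(x) = −7 x^2 + 154 x + 6.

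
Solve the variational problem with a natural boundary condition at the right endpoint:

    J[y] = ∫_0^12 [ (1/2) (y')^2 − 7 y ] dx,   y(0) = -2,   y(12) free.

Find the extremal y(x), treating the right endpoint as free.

The Lagrangian L = (1/2) (y')^2 − 7 y gives
    ∂L/∂y = −7,   ∂L/∂y' = y'.
Euler-Lagrange: d/dx(y') − (−7) = 0, i.e. y'' + 7 = 0, so
    y(x) = −(7/2) x^2 + C1 x + C2.
Fixed left endpoint y(0) = -2 ⇒ C2 = -2.
The right endpoint x = 12 is free, so the natural (transversality) condition is ∂L/∂y' |_{x=12} = 0, i.e. y'(12) = 0.
Compute y'(x) = −7 x + C1, so y'(12) = −84 + C1 = 0 ⇒ C1 = 84.
Therefore the extremal is
    y(x) = −(7/2) x^2 + 84 x − 2.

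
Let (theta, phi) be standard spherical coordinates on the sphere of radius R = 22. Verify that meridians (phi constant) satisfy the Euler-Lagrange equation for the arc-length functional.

On the sphere of radius R = 22 with spherical coordinates (θ, φ), the induced metric is
    ds^2 = 484(dθ^2 + sin^2(θ) dφ^2).
Using θ as the parameter, the arc-length functional becomes
    J[φ] = ∫ 22 sqrt(1 + sin^2(θ) (dφ/dθ)^2) dθ.
So L = 22 sqrt(1 + sin^2(θ) φ'^2). Compute
    ∂L/∂φ = 0  (L has no explicit φ dependence),
    ∂L/∂φ' = 22 sin^2(θ) φ' / sqrt(1 + sin^2(θ) φ'^2).
For the candidate φ(θ) = c (constant), φ' = 0, so ∂L/∂φ' evaluated along the candidate vanishes, and ∂L/∂φ is identically zero. Hence
    d/dθ(∂L/∂φ') − ∂L/∂φ = 0
is satisfied. Therefore meridians φ = const are extremals of arc length — they are geodesics on the sphere.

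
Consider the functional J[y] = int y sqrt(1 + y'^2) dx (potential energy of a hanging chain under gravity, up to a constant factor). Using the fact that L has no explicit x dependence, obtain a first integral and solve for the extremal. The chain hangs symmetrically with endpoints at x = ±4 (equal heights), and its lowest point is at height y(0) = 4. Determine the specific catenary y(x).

The Lagrangian L(y, y') = y sqrt(1 + y'^2) has no explicit x dependence, so the Beltrami identity applies:
    L − y' ∂L/∂y' = C.
Compute ∂L/∂y' = y · y' / sqrt(1 + y'^2). Then
    L − y' ∂L/∂y'
    = y sqrt(1 + y'^2) − y · y'^2 / sqrt(1 + y'^2)
    = y (1 + y'^2 − y'^2) / sqrt(1 + y'^2)
    = y / sqrt(1 + y'^2) = C.
Squaring gives y^2 = C^2 (1 + y'^2), i.e.
    y'^2 = y^2 / C^2 − 1.
Separating variables,
    dy / sqrt(y^2 − C^2) = dx / C,
and integrating gives arccosh(y / C) = (x − a)/C, so
    y(x) = C cosh((x − a)/C),
the catenary. The constants C and a are fixed by the two endpoint conditions (and, for the hanging-chain problem, the length constraint selects C).
Now fit the given data. The endpoints x = ±4 are symmetric at equal height, so the catenary is even about its minimum: a = 0 and y(x) = C cosh(x/C). The lowest point is y(0) = C cosh(0) = C, and we are told y(0) = 4, so C = 4. Therefore
    y(x) = 4 cosh(x/4),
and at the endpoints
    y(±4) = 4 cosh(4/4).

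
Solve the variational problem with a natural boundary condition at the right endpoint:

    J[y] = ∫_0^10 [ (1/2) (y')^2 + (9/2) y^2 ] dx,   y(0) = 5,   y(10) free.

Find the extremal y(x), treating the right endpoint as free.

The Lagrangian L = (1/2) (y')^2 + (9/2) y^2 gives
    ∂L/∂y = 9 y,   ∂L/∂y' = y'.
Euler-Lagrange: y'' − 9 y = 0.
With k = 3, the general solution is
    y(x) = A cosh(3 x) + B sinh(3 x).
Fixed left endpoint y(0) = 5 ⇒ A = 5.
The right endpoint x = 10 is free, so the natural (transversality) condition is ∂L/∂y' |_{x=10} = 0, i.e. y'(10) = 0.
Compute y'(x) = A k sinh(k x) + B k cosh(k x), so
    y'(10) = A k sinh(k·10) + B k cosh(k·10) = 0
    ⇒ B = −A tanh(k·10) = − 5 tanh(3·10).
Therefore the extremal is
    y(x) = 5 cosh(3 x) − 5 tanh(3·10) sinh(3 x).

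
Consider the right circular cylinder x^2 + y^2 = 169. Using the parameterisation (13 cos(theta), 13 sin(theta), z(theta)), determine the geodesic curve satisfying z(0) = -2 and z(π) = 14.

Parameterise the cylinder of radius R = 13 as
    r(θ) = (13 cos θ, 13 sin θ, z(θ)).
The arc-length element is
    ds = sqrt(169 + (dz/dθ)^2) dθ,
so the Lagrangian is L = sqrt(169 + z'^2).
L depends on z' only, not on z or θ, so ∂L/∂z = 0 and
    ∂L/∂z' = z' / sqrt(169 + z'^2).
The Euler-Lagrange equation gives
    d/dθ( z' / sqrt(169 + z'^2) ) = 0,
so z' is constant. Integrating once:
    z(θ) = a θ + b,
a helix on the cylinder (a straight line when the cylinder is unrolled). The constants a, b are determined by the endpoint conditions.
With endpoint conditions z(0) = -2 and z(π) = 14: from z(0) = b we get b = -2, and a·π + -2 = 14 gives a = 16/π, so
    z(θ) = (16/π) θ − 2.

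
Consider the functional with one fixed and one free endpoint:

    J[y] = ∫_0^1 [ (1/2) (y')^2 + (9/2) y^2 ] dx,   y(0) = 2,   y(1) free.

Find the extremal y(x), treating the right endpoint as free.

The Lagrangian L = (1/2) (y')^2 + (9/2) y^2 gives
    ∂L/∂y = 9 y,   ∂L/∂y' = y'.
Euler-Lagrange: y'' − 9 y = 0.
With k = 3, the general solution is
    y(x) = A cosh(3 x) + B sinh(3 x).
Fixed left endpoint y(0) = 2 ⇒ A = 2.
The right endpoint x = 1 is free, so the natural (transversality) condition is ∂L/∂y' |_{x=1} = 0, i.e. y'(1) = 0.
Compute y'(x) = A k sinh(k x) + B k cosh(k x), so
    y'(1) = A k sinh(k·1) + B k cosh(k·1) = 0
    ⇒ B = −A tanh(k·1) = − 2 tanh(3·1).
Therefore the extremal is
    y(x) = 2 cosh(3 x) − 2 tanh(3·1) sinh(3 x).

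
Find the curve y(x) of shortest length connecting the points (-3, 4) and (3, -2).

Arc-length functional: J[y] = ∫ sqrt(1 + (y')^2) dx.
Lagrangian L = sqrt(1 + (y')^2) has no explicit y dependence, so ∂L/∂y = 0 and the Euler-Lagrange equation gives
    d/dx( y' / sqrt(1 + (y')^2) ) = 0  ⇒  y' / sqrt(1 + (y')^2) = const.
Hence y' is constant, so y(x) is affine.
Fitting the endpoints (-3, 4) and (3, -2):
    slope m = ((-2) − 4) / (3 − (-3)) = -1,
    intercept c = 4 − m·(-3) = 1.
Extremal: y(x) = -x + 1.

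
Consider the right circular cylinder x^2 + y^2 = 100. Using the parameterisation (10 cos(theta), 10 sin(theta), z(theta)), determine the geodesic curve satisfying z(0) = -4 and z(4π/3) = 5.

Parameterise the cylinder of radius R = 10 as
    r(θ) = (10 cos θ, 10 sin θ, z(θ)).
The arc-length element is
    ds = sqrt(100 + (dz/dθ)^2) dθ,
so the Lagrangian is L = sqrt(100 + z'^2).
L depends on z' only, not on z or θ, so ∂L/∂z = 0 and
    ∂L/∂z' = z' / sqrt(100 + z'^2).
The Euler-Lagrange equation gives
    d/dθ( z' / sqrt(100 + z'^2) ) = 0,
so z' is constant. Integrating once:
    z(θ) = a θ + b,
a helix on the cylinder (a straight line when the cylinder is unrolled). The constants a, b are determined by the endpoint conditions.
With endpoint conditions z(0) = -4 and z(4π/3) = 5: from z(0) = b we get b = -4, and a·4π/3 + -4 = 5 gives a = 27/(4π), so
    z(θ) = (27/(4π)) θ − 4.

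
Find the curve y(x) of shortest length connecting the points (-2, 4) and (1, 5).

Arc-length functional: J[y] = ∫ sqrt(1 + (y')^2) dx.
Lagrangian L = sqrt(1 + (y')^2) has no explicit y dependence, so ∂L/∂y = 0 and the Euler-Lagrange equation gives
    d/dx( y' / sqrt(1 + (y')^2) ) = 0  ⇒  y' / sqrt(1 + (y')^2) = const.
Hence y' is constant, so y(x) is affine.
Fitting the endpoints (-2, 4) and (1, 5):
    slope m = (5 − 4) / (1 − (-2)) = 1/3,
    intercept c = 4 − m·(-2) = 14/3.
Extremal: y(x) = (1/3) x + 14/3.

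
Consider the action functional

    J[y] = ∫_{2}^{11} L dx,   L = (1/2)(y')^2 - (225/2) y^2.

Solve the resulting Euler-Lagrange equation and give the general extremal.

The Lagrangian is L = (1/2)(y')^2 - (225/2) y^2.
∂L/∂y = -225y.
∂L/∂y' = y'.
The Euler-Lagrange equation d/dx(∂L/∂y') − ∂L/∂y = 0 becomes:
    y'' + 225 y = 0
General solution: y(x) = A sin(15x) + B cos(15x), where A and B are arbitrary constants fixed by the endpoint conditions.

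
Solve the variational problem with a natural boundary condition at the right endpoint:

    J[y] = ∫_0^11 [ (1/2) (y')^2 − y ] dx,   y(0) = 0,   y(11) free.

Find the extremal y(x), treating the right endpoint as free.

The Lagrangian L = (1/2) (y')^2 − y gives
    ∂L/∂y = −1,   ∂L/∂y' = y'.
Euler-Lagrange: d/dx(y') − (−1) = 0, i.e. y'' + 1 = 0, so
    y(x) = −(1/2) x^2 + C1 x + C2.
Fixed left endpoint y(0) = 0 ⇒ C2 = 0.
The right endpoint x = 11 is free, so the natural (transversality) condition is ∂L/∂y' |_{x=11} = 0, i.e. y'(11) = 0.
Compute y'(x) = −1 x + C1, so y'(11) = −11 + C1 = 0 ⇒ C1 = 11.
Therefore the extremal is
    y(x) = −x^2/2 + 11 x.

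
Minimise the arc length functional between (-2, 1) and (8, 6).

Arc-length functional: J[y] = ∫ sqrt(1 + (y')^2) dx.
Lagrangian L = sqrt(1 + (y')^2) has no explicit y dependence, so ∂L/∂y = 0 and the Euler-Lagrange equation gives
    d/dx( y' / sqrt(1 + (y')^2) ) = 0  ⇒  y' / sqrt(1 + (y')^2) = const.
Hence y' is constant, so y(x) is affine.
Fitting the endpoints (-2, 1) and (8, 6):
    slope m = (6 − 1) / (8 − (-2)) = 1/2,
    intercept c = 1 − m·(-2) = 2.
Extremal: y(x) = (1/2) x + 2.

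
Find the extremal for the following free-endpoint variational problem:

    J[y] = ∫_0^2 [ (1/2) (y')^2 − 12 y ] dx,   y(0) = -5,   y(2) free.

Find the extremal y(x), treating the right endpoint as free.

The Lagrangian L = (1/2) (y')^2 − 12 y gives
    ∂L/∂y = −12,   ∂L/∂y' = y'.
Euler-Lagrange: d/dx(y') − (−12) = 0, i.e. y'' + 12 = 0, so
    y(x) = −(12/2) x^2 + C1 x + C2.
Fixed left endpoint y(0) = -5 ⇒ C2 = -5.
The right endpoint x = 2 is free, so the natural (transversality) condition is ∂L/∂y' |_{x=2} = 0, i.e. y'(2) = 0.
Compute y'(x) = −12 x + C1, so y'(2) = −24 + C1 = 0 ⇒ C1 = 24.
Therefore the extremal is
    y(x) = −6 x^2 + 24 x − 5.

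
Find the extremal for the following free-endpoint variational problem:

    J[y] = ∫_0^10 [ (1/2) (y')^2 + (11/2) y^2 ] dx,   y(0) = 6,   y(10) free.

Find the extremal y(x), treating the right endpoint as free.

The Lagrangian L = (1/2) (y')^2 + (11/2) y^2 gives
    ∂L/∂y = 11 y,   ∂L/∂y' = y'.
Euler-Lagrange: y'' − 11 y = 0.
With k = sqrt(11), the general solution is
    y(x) = A cosh(sqrt(11) x) + B sinh(sqrt(11) x).
Fixed left endpoint y(0) = 6 ⇒ A = 6.
The right endpoint x = 10 is free, so the natural (transversality) condition is ∂L/∂y' |_{x=10} = 0, i.e. y'(10) = 0.
Compute y'(x) = A k sinh(k x) + B k cosh(k x), so
    y'(10) = A k sinh(k·10) + B k cosh(k·10) = 0
    ⇒ B = −A tanh(k·10) = − 6 tanh(sqrt(11)·10).
Therefore the extremal is
    y(x) = 6 cosh(sqrt(11) x) − 6 tanh(sqrt(11)·10) sinh(sqrt(11) x).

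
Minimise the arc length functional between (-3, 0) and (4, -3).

Arc-length functional: J[y] = ∫ sqrt(1 + (y')^2) dx.
Lagrangian L = sqrt(1 + (y')^2) has no explicit y dependence, so ∂L/∂y = 0 and the Euler-Lagrange equation gives
    d/dx( y' / sqrt(1 + (y')^2) ) = 0  ⇒  y' / sqrt(1 + (y')^2) = const.
Hence y' is constant, so y(x) is affine.
Fitting the endpoints (-3, 0) and (4, -3):
    slope m = ((-3) − 0) / (4 − (-3)) = -3/7,
    intercept c = 0 − m·(-3) = -9/7.
Extremal: y(x) = (-3/7) x - 9/7.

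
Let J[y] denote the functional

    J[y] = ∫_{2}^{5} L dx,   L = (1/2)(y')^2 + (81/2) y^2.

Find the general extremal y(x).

The Lagrangian is L = (1/2)(y')^2 + (81/2) y^2.
∂L/∂y = 81y.
∂L/∂y' = y'.
The Euler-Lagrange equation d/dx(∂L/∂y') − ∂L/∂y = 0 becomes:
    y'' - 81 y = 0
General solution: y(x) = A e^(9x) + B e^(-9x), where A and B are arbitrary constants fixed by the endpoint conditions.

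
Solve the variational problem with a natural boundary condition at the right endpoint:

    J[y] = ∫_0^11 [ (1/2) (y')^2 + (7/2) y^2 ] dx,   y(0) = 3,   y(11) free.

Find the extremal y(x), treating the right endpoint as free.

The Lagrangian L = (1/2) (y')^2 + (7/2) y^2 gives
    ∂L/∂y = 7 y,   ∂L/∂y' = y'.
Euler-Lagrange: y'' − 7 y = 0.
With k = sqrt(7), the general solution is
    y(x) = A cosh(sqrt(7) x) + B sinh(sqrt(7) x).
Fixed left endpoint y(0) = 3 ⇒ A = 3.
The right endpoint x = 11 is free, so the natural (transversality) condition is ∂L/∂y' |_{x=11} = 0, i.e. y'(11) = 0.
Compute y'(x) = A k sinh(k x) + B k cosh(k x), so
    y'(11) = A k sinh(k·11) + B k cosh(k·11) = 0
    ⇒ B = −A tanh(k·11) = − 3 tanh(sqrt(7)·11).
Therefore the extremal is
    y(x) = 3 cosh(sqrt(7) x) − 3 tanh(sqrt(7)·11) sinh(sqrt(7) x).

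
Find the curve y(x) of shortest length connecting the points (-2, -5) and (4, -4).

Arc-length functional: J[y] = ∫ sqrt(1 + (y')^2) dx.
Lagrangian L = sqrt(1 + (y')^2) has no explicit y dependence, so ∂L/∂y = 0 and the Euler-Lagrange equation gives
    d/dx( y' / sqrt(1 + (y')^2) ) = 0  ⇒  y' / sqrt(1 + (y')^2) = const.
Hence y' is constant, so y(x) is affine.
Fitting the endpoints (-2, -5) and (4, -4):
    slope m = ((-4) − (-5)) / (4 − (-2)) = 1/6,
    intercept c = (-5) − m·(-2) = -14/3.
Extremal: y(x) = (1/6) x - 14/3.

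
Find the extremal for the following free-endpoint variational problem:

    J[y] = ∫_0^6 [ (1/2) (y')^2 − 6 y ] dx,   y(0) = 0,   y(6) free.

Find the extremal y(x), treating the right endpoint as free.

The Lagrangian L = (1/2) (y')^2 − 6 y gives
    ∂L/∂y = −6,   ∂L/∂y' = y'.
Euler-Lagrange: d/dx(y') − (−6) = 0, i.e. y'' + 6 = 0, so
    y(x) = −(6/2) x^2 + C1 x + C2.
Fixed left endpoint y(0) = 0 ⇒ C2 = 0.
The right endpoint x = 6 is free, so the natural (transversality) condition is ∂L/∂y' |_{x=6} = 0, i.e. y'(6) = 0.
Compute y'(x) = −6 x + C1, so y'(6) = −36 + C1 = 0 ⇒ C1 = 36.
Therefore the extremal is
    y(x) = −3 x^2 + 36 x.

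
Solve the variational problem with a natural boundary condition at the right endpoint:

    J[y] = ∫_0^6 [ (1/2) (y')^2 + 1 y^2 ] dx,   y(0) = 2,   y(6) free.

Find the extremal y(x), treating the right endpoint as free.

The Lagrangian L = (1/2) (y')^2 + 1 y^2 gives
    ∂L/∂y = 2 y,   ∂L/∂y' = y'.
Euler-Lagrange: y'' − 2 y = 0.
With k = sqrt(2), the general solution is
    y(x) = A cosh(sqrt(2) x) + B sinh(sqrt(2) x).
Fixed left endpoint y(0) = 2 ⇒ A = 2.
The right endpoint x = 6 is free, so the natural (transversality) condition is ∂L/∂y' |_{x=6} = 0, i.e. y'(6) = 0.
Compute y'(x) = A k sinh(k x) + B k cosh(k x), so
    y'(6) = A k sinh(k·6) + B k cosh(k·6) = 0
    ⇒ B = −A tanh(k·6) = − 2 tanh(sqrt(2)·6).
Therefore the extremal is
    y(x) = 2 cosh(sqrt(2) x) − 2 tanh(sqrt(2)·6) sinh(sqrt(2) x).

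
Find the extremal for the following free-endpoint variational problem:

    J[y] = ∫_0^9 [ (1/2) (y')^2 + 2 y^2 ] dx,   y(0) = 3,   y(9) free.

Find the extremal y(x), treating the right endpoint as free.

The Lagrangian L = (1/2) (y')^2 + 2 y^2 gives
    ∂L/∂y = 4 y,   ∂L/∂y' = y'.
Euler-Lagrange: y'' − 4 y = 0.
With k = 2, the general solution is
    y(x) = A cosh(2 x) + B sinh(2 x).
Fixed left endpoint y(0) = 3 ⇒ A = 3.
The right endpoint x = 9 is free, so the natural (transversality) condition is ∂L/∂y' |_{x=9} = 0, i.e. y'(9) = 0.
Compute y'(x) = A k sinh(k x) + B k cosh(k x), so
    y'(9) = A k sinh(k·9) + B k cosh(k·9) = 0
    ⇒ B = −A tanh(k·9) = − 3 tanh(2·9).
Therefore the extremal is
    y(x) = 3 cosh(2 x) − 3 tanh(2·9) sinh(2 x).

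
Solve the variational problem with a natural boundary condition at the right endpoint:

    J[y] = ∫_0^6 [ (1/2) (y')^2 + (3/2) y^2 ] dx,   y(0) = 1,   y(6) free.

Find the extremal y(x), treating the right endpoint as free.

The Lagrangian L = (1/2) (y')^2 + (3/2) y^2 gives
    ∂L/∂y = 3 y,   ∂L/∂y' = y'.
Euler-Lagrange: y'' − 3 y = 0.
With k = sqrt(3), the general solution is
    y(x) = A cosh(sqrt(3) x) + B sinh(sqrt(3) x).
Fixed left endpoint y(0) = 1 ⇒ A = 1.
The right endpoint x = 6 is free, so the natural (transversality) condition is ∂L/∂y' |_{x=6} = 0, i.e. y'(6) = 0.
Compute y'(x) = A k sinh(k x) + B k cosh(k x), so
    y'(6) = A k sinh(k·6) + B k cosh(k·6) = 0
    ⇒ B = −A tanh(k·6) = − tanh(sqrt(3)·6).
Therefore the extremal is
    y(x) = cosh(sqrt(3) x) − tanh(sqrt(3)·6) sinh(sqrt(3) x).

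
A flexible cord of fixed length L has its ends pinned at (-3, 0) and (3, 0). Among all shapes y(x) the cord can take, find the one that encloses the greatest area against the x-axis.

Set up the augmented Lagrangian using a multiplier λ for the length constraint:
    F(y, y') = y − λ sqrt(1 + y'^2).
F has no explicit x dependence, so the Beltrami identity yields a first integral
    F − y' ∂F/∂y' = C.
Compute ∂F/∂y' = −λ y' / sqrt(1 + y'^2). Then
    y − λ sqrt(1 + y'^2) + λ y'^2 / sqrt(1 + y'^2) = C
    ⇒  y − λ / sqrt(1 + y'^2) = C.
Solving for y' and integrating gives
    (x − a)^2 + (y − b)^2 = λ^2,
a circular arc of radius λ. The constants a, b are determined by the endpoint conditions y(-3) = y(3) = 0, and λ is fixed implicitly by the length constraint
    ∫_{-3}^{3} sqrt(1 + y'^2) dx = L.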